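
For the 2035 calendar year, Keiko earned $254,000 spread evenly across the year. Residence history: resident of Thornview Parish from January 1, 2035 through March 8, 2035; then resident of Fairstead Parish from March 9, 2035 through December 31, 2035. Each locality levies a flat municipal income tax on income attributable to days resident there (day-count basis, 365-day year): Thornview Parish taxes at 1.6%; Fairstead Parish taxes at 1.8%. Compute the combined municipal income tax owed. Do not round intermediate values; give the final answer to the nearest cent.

Thornview Parish, January 1 – March 8, 2035: 67 days → $254,000 × 1.6% × 67/365 = $745.9945
Fairstead Parish, March 9 – December 31, 2035: 298 days → $254,000 × 1.8% × 298/365 = $3,732.7562
Total = $4,478.7507

$4,478.75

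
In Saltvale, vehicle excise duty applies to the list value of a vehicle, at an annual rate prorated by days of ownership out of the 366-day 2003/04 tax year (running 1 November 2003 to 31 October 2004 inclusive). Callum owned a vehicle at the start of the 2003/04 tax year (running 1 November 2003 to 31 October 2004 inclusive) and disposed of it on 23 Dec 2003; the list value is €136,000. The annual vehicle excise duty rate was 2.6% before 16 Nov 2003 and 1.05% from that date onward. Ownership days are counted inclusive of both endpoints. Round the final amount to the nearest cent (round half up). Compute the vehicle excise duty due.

€293.18

1 Nov – 15 Nov 2003: 15 days at 2.6% → €136,000 × 2.6% × 15/366 = €144.9180
16 Nov – 23 Dec 2003: 38 days at 1.05% → €136,000 × 1.05% × 38/366 = €148.2623
Total = €293.1803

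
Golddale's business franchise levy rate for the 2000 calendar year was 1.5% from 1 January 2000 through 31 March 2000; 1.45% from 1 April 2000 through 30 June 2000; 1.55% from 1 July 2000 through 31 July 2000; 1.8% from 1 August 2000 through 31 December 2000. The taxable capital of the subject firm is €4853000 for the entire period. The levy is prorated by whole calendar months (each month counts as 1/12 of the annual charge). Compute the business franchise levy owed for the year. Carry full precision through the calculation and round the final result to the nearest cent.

1 January – 31 March 2000: 3 months at 1.5% → €4853000 × 1.5% × 3/12 = €18198.7500
1 April – 30 June 2000: 3 months at 1.45% → €4853000 × 1.45% × 3/12 = €17592.1250
1 July – 31 July 2000: 1 month at 1.55% → €4853000 × 1.55% × 1/12 = €6268.4583
1 August – 31 December 2000: 5 months at 1.8% → €4853000 × 1.8% × 5/12 = €36397.5000
Total = €78456.8333

€78456.83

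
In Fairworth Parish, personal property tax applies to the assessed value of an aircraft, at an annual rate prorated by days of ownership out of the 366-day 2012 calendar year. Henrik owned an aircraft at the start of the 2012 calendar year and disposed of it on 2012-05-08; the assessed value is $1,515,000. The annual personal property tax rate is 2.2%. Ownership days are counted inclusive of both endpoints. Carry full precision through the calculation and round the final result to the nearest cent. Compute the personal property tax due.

Days held (2012-01-01 to 2012-05-08): 129 out of 366
Tax = $1,515,000 × 2.2% × 129/366 = $11,747.4590

$11,747.46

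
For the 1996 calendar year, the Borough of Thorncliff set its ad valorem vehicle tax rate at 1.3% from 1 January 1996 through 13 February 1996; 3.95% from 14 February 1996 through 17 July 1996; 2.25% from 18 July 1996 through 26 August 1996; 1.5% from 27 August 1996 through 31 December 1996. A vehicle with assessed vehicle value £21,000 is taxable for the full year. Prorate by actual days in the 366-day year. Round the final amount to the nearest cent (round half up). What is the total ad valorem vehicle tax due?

1 January – 13 February 1996: 44 days at 1.3% → £21,000 × 1.3% × 44/366 = £32.8197
14 February – 17 July 1996: 155 days at 3.95% → £21,000 × 3.95% × 155/366 = £351.2910
18 July – 26 August 1996: 40 days at 2.25% → £21,000 × 2.25% × 40/366 = £51.6393
27 August – 31 December 1996: 127 days at 1.5% → £21,000 × 1.5% × 127/366 = £109.3033
Total = £545.0533

£545.05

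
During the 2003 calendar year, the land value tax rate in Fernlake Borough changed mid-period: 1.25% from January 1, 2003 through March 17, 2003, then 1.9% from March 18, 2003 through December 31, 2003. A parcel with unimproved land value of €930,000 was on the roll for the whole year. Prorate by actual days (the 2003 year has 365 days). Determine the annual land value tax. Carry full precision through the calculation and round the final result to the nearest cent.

January 1 – March 17, 2003: 76 days at 1.25% → €930,000 × 1.25% × 76/365 = €2,420.5479
March 18 – December 31, 2003: 289 days at 1.9% → €930,000 × 1.9% × 289/365 = €13,990.7671
Total = €16,411.3151

€16,411.32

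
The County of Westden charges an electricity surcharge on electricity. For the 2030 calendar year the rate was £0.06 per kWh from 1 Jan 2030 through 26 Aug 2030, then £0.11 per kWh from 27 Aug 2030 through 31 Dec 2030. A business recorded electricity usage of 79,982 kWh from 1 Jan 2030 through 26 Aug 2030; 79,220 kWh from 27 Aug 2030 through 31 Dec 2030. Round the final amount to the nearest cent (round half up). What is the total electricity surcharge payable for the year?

£13,513.12

1 Jan – 26 Aug 2030: 79,982 kWh at £0.06/kWh → £4,798.92
27 Aug – 31 Dec 2030: 79,220 kWh at £0.11/kWh → £8,714.20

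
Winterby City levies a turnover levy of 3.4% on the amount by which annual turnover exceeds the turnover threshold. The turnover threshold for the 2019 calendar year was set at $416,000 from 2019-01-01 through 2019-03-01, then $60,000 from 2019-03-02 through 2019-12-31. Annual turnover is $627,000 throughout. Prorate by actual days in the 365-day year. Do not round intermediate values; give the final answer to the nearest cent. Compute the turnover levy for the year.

2019-01-01 to 2019-03-01: 60 days, exemption $416,000 → ($627,000 − $416,000) × 3.4% × 60/365 = $1,179.2877
2019-03-02 to 2019-12-31: 305 days, exemption $60,000 → ($627,000 − $60,000) × 3.4% × 305/365 = $16,109.0137
Total = $17,288.3014

$17,288.30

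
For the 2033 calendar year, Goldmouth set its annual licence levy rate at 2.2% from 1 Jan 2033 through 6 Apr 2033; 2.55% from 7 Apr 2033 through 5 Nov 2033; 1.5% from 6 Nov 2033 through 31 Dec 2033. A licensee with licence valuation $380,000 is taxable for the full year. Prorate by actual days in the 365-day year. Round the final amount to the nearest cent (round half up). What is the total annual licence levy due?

1 Jan – 6 Apr 2033: 96 days at 2.2% → $380,000 × 2.2% × 96/365 = $2,198.7945
7 Apr – 5 Nov 2033: 213 days at 2.55% → $380,000 × 2.55% × 213/365 = $5,654.7123
6 Nov – 31 Dec 2033: 56 days at 1.5% → $380,000 × 1.5% × 56/365 = $874.5205
Total = $8,728.0274

$8,728.03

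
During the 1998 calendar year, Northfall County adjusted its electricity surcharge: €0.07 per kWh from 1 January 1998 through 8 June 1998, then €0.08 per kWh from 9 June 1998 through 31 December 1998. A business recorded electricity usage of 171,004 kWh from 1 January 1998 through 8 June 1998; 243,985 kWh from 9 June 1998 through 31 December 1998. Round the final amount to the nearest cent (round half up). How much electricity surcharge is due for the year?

€31,489.08

1 January – 8 June 1998: 171,004 kWh at €0.07/kWh → €11,970.28
9 June – 31 December 1998: 243,985 kWh at €0.08/kWh → €19,518.80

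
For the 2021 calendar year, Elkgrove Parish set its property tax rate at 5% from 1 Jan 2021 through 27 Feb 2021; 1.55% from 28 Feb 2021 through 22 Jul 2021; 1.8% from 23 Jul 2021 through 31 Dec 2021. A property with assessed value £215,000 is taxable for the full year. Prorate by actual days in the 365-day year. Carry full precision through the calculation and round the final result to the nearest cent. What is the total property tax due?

1 Jan – 27 Feb 2021: 58 days at 5% → £215,000 × 5% × 58/365 = £1,708.2192
28 Feb – 22 Jul 2021: 145 days at 1.55% → £215,000 × 1.55% × 145/365 = £1,323.8699
23 Jul – 31 Dec 2021: 162 days at 1.8% → £215,000 × 1.8% × 162/365 = £1,717.6438
Total = £4,749.7329

£4,749.73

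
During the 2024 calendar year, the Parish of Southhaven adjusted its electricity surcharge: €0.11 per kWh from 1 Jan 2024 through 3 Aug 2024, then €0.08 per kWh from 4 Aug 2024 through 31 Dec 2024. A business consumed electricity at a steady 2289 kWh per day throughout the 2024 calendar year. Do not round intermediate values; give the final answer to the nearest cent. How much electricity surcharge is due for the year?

1 Jan – 3 Aug 2024: 216 days × 2289 kWh/day = 494,424 kWh at €0.11/kWh → €54,386.64
4 Aug – 31 Dec 2024: 150 days × 2289 kWh/day = 343,350 kWh at €0.08/kWh → €27,468.00

€81,854.64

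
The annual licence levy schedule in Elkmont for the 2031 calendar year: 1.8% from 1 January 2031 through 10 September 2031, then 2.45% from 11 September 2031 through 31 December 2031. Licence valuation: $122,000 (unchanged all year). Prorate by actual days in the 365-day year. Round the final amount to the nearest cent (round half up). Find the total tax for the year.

1 January – 10 September 2031: 253 days at 1.8% → $122,000 × 1.8% × 253/365 = $1,522.1589
11 September – 31 December 2031: 112 days at 2.45% → $122,000 × 2.45% × 112/365 = $917.1726
Total = $2,439.3315

$2,439.33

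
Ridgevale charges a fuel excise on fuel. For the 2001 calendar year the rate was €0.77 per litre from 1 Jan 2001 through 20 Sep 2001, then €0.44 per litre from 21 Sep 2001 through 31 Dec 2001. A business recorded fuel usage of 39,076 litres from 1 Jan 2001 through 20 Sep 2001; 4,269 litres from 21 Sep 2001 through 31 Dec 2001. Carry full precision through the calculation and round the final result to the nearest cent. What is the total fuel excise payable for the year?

€31,966.88

1 Jan – 20 Sep 2001: 39,076 litres at €0.77/litre → €30,088.52
21 Sep – 31 Dec 2001: 4,269 litres at €0.44/litre → €1,878.36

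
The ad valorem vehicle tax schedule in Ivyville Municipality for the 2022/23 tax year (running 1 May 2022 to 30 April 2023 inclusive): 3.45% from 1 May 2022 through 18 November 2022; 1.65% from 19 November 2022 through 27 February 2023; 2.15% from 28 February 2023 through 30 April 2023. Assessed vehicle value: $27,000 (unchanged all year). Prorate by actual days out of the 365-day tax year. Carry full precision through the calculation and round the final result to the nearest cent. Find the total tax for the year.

1 May – 18 November 2022: 202 days at 3.45% → $27,000 × 3.45% × 202/365 = $515.5151
19 November 2022 – 27 February 2023: 101 days at 1.65% → $27,000 × 1.65% × 101/365 = $123.2753
28 February – 30 April 2023: 62 days at 2.15% → $27,000 × 2.15% × 62/365 = $98.6055
Total = $737.3959

$737.40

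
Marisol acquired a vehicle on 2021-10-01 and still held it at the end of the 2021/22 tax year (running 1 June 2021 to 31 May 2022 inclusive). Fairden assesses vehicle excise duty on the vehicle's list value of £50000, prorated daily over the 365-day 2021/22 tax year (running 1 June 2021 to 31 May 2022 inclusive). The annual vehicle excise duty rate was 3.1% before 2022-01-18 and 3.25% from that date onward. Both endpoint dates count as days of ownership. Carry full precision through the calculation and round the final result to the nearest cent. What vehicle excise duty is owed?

£1059.45

2021-10-01 to 2022-01-17: 109 days at 3.1% → £50000 × 3.1% × 109/365 = £462.8767
2022-01-18 to 2022-05-31: 134 days at 3.25% → £50000 × 3.25% × 134/365 = £596.5753
Total = £1059.4521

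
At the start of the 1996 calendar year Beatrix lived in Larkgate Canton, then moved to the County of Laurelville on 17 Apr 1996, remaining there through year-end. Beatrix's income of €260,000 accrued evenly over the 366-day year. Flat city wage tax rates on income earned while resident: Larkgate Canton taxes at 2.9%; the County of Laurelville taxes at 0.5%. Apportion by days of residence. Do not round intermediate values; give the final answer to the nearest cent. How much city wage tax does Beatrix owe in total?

€3,124.26

Larkgate Canton, 1 Jan – 16 Apr 1996: 107 days → €260,000 × 2.9% × 107/366 = €2,204.3169
The County of Laurelville, 17 Apr – 31 Dec 1996: 259 days → €260,000 × 0.5% × 259/366 = €919.9454
Total = €3,124.2623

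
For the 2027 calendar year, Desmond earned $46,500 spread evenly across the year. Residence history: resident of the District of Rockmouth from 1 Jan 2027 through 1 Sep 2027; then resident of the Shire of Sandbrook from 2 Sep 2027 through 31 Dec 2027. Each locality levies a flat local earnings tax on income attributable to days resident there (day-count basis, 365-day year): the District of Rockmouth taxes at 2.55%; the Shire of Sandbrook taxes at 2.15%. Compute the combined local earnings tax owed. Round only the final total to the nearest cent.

$1,124.09

The District of Rockmouth, 1 Jan – 1 Sep 2027: 244 days → $46,500 × 2.55% × 244/365 = $792.6658
The Shire of Sandbrook, 2 Sep – 31 Dec 2027: 121 days → $46,500 × 2.15% × 121/365 = $331.4240
Total = $1,124.0897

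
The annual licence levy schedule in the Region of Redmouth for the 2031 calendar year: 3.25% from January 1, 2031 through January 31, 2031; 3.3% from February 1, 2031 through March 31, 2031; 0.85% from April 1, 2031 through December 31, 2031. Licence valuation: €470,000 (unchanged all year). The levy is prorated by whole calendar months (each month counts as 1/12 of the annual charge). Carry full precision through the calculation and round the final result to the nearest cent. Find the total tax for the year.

€6,854.17

January 1 – January 31, 2031: 1 month at 3.25% → €470,000 × 3.25% × 1/12 = €1,272.9167
February 1 – March 31, 2031: 2 months at 3.3% → €470,000 × 3.3% × 2/12 = €2,585.0000
April 1 – December 31, 2031: 9 months at 0.85% → €470,000 × 0.85% × 9/12 = €2,996.2500
Total = €6,854.1667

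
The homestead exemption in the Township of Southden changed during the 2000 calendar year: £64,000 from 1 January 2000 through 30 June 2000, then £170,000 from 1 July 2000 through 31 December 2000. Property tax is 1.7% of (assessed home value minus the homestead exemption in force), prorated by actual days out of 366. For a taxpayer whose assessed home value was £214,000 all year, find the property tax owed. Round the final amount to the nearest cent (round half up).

£1,644.08

1 January – 30 June 2000: 182 days, exemption £64,000 → (£214,000 − £64,000) × 1.7% × 182/366 = £1,268.0328
1 July – 31 December 2000: 184 days, exemption £170,000 → (£214,000 − £170,000) × 1.7% × 184/366 = £376.0437
Total = £1,644.0765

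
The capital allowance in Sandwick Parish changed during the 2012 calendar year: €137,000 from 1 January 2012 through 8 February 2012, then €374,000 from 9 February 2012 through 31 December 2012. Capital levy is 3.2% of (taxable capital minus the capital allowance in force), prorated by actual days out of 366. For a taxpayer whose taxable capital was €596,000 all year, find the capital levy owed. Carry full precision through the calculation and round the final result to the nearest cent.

1 January – 8 February 2012: 39 days, exemption €137,000 → (€596,000 − €137,000) × 3.2% × 39/366 = €1,565.1148
9 February – 31 December 2012: 327 days, exemption €374,000 → (€596,000 − €374,000) × 3.2% × 327/366 = €6,347.0164
Total = €7,912.1311

€7,912.13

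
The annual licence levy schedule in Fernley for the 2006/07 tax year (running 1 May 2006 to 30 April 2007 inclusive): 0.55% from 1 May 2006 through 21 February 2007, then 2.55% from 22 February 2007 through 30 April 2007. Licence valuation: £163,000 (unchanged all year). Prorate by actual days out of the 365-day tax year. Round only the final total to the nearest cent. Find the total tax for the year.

£1,503.84

1 May 2006 – 21 February 2007: 297 days at 0.55% → £163,000 × 0.55% × 297/365 = £729.4808
22 February – 30 April 2007: 68 days at 2.55% → £163,000 × 2.55% × 68/365 = £774.3616
Total = £1,503.8425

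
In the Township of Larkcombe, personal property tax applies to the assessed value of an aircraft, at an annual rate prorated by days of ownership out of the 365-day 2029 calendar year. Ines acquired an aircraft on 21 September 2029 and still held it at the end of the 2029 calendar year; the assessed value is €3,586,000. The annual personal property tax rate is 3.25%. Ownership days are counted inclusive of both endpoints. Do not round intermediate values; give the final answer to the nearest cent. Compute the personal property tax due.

€32,568.74

Days held (21 September – 31 December 2029): 102 out of 365
Tax = €3,586,000 × 3.25% × 102/365 = €32,568.7397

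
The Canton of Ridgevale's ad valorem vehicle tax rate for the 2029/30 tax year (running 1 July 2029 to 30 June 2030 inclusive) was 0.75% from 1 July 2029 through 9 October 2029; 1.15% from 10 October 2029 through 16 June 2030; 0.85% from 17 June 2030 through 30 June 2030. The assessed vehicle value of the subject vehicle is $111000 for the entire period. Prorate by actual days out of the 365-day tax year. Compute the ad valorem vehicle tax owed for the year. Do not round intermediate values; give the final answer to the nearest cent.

$1140.87

1 July – 9 October 2029: 101 days at 0.75% → $111000 × 0.75% × 101/365 = $230.3630
10 October 2029 – 16 June 2030: 250 days at 1.15% → $111000 × 1.15% × 250/365 = $874.3151
17 June – 30 June 2030: 14 days at 0.85% → $111000 × 0.85% × 14/365 = $36.1890
Total = $1140.8671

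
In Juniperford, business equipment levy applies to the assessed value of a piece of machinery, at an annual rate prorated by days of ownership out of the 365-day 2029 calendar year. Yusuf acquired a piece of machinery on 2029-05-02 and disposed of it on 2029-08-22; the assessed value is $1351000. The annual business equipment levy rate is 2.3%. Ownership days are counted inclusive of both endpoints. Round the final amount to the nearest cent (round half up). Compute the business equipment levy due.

$9619.86

Days held (2029-05-02 to 2029-08-22): 113 out of 365
Tax = $1351000 × 2.3% × 113/365 = $9619.8603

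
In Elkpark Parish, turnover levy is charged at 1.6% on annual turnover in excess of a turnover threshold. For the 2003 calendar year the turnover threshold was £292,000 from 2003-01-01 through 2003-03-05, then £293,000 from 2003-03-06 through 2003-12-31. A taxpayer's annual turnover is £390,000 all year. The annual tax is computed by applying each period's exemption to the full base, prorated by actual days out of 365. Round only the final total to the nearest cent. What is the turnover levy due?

2003-01-01 to 2003-03-05: 64 days, exemption £292,000 → (£390,000 − £292,000) × 1.6% × 64/365 = £274.9370
2003-03-06 to 2003-12-31: 301 days, exemption £293,000 → (£390,000 − £293,000) × 1.6% × 301/365 = £1,279.8685
Total = £1,554.8055

£1,554.81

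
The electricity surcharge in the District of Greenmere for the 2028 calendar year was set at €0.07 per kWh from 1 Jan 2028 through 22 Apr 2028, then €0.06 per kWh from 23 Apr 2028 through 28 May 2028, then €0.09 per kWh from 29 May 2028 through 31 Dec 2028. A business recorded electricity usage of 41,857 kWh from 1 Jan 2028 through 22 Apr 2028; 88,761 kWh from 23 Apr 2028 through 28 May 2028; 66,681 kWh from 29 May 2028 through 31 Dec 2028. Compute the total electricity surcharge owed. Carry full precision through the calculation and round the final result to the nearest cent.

1 Jan – 22 Apr 2028: 41,857 kWh at €0.07/kWh → €2,929.99
23 Apr – 28 May 2028: 88,761 kWh at €0.06/kWh → €5,325.66
29 May – 31 Dec 2028: 66,681 kWh at €0.09/kWh → €6,001.29

€14,256.94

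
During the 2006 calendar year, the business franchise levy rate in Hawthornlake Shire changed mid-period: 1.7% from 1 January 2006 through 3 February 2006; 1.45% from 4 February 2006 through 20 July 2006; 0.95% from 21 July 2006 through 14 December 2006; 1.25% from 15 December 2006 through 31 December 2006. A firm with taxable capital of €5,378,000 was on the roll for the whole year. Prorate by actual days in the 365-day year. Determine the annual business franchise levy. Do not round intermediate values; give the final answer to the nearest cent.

1 January – 3 February 2006: 34 days at 1.7% → €5,378,000 × 1.7% × 34/365 = €8,516.3945
4 February – 20 July 2006: 167 days at 1.45% → €5,378,000 × 1.45% × 167/365 = €35,678.9781
21 July – 14 December 2006: 147 days at 0.95% → €5,378,000 × 0.95% × 147/365 = €20,576.3753
15 December – 31 December 2006: 17 days at 1.25% → €5,378,000 × 1.25% × 17/365 = €3,131.0274
Total = €67,902.7753

€67,902.78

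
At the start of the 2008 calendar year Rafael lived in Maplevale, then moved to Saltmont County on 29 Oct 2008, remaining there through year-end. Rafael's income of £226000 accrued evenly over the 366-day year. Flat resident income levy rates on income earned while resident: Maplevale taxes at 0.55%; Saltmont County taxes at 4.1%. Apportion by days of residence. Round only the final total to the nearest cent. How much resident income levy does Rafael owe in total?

£2645.93

Maplevale, 1 Jan – 28 Oct 2008: 302 days → £226000 × 0.55% × 302/366 = £1025.6448
Saltmont County, 29 Oct – 31 Dec 2008: 64 days → £226000 × 4.1% × 64/366 = £1620.2842
Total = £2645.9290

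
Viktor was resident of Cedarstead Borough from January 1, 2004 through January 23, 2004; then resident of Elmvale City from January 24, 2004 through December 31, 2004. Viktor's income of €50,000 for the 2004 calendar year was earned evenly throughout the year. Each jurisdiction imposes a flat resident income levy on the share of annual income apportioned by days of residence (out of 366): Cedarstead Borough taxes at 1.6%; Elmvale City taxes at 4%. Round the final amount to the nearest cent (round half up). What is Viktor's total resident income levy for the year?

Cedarstead Borough, January 1 – January 23, 2004: 23 days → €50,000 × 1.6% × 23/366 = €50.2732
Elmvale City, January 24 – December 31, 2004: 343 days → €50,000 × 4% × 343/366 = €1,874.3169
Total = €1,924.5902

€1,924.59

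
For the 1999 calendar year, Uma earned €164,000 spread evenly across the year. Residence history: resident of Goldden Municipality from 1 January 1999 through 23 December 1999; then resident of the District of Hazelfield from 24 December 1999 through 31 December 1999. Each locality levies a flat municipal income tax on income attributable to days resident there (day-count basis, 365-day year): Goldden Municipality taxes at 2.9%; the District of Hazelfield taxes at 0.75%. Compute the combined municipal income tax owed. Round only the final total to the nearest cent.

Goldden Municipality, 1 January – 23 December 1999: 357 days → €164,000 × 2.9% × 357/365 = €4,651.7589
The District of Hazelfield, 24 December – 31 December 1999: 8 days → €164,000 × 0.75% × 8/365 = €26.9589
Total = €4,678.7178

€4,678.72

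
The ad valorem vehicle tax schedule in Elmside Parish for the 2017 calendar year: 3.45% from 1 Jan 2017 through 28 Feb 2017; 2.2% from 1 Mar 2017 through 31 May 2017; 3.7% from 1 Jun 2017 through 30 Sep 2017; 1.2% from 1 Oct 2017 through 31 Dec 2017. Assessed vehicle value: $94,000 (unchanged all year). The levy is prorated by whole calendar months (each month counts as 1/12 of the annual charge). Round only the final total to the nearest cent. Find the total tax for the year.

1 Jan – 28 Feb 2017: 2 months at 3.45% → $94,000 × 3.45% × 2/12 = $540.5000
1 Mar – 31 May 2017: 3 months at 2.2% → $94,000 × 2.2% × 3/12 = $517.0000
1 Jun – 30 Sep 2017: 4 months at 3.7% → $94,000 × 3.7% × 4/12 = $1,159.3333
1 Oct – 31 Dec 2017: 3 months at 1.2% → $94,000 × 1.2% × 3/12 = $282.0000
Total = $2,498.8333

$2,498.83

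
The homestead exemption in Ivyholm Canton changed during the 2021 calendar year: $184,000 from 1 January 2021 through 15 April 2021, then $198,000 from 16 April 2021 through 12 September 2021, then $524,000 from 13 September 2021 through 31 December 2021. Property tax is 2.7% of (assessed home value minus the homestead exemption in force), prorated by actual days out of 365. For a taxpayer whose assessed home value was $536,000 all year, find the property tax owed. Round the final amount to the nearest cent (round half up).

$6,582.08

1 January – 15 April 2021: 105 days, exemption $184,000 → ($536,000 − $184,000) × 2.7% × 105/365 = $2,734.0274
16 April – 12 September 2021: 150 days, exemption $198,000 → ($536,000 − $198,000) × 2.7% × 150/365 = $3,750.4110
13 September – 31 December 2021: 110 days, exemption $524,000 → ($536,000 − $524,000) × 2.7% × 110/365 = $97.6438
Total = $6,582.0822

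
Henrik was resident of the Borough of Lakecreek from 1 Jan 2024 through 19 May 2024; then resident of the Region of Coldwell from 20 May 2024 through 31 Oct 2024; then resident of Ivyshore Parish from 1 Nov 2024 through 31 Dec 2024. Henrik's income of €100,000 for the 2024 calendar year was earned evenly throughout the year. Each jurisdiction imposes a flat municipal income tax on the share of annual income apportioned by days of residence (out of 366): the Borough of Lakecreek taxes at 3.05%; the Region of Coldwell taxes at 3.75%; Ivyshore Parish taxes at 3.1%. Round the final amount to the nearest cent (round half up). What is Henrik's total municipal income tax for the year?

The Borough of Lakecreek, 1 Jan – 19 May 2024: 140 days → €100,000 × 3.05% × 140/366 = €1,166.6667
The Region of Coldwell, 20 May – 31 Oct 2024: 165 days → €100,000 × 3.75% × 165/366 = €1,690.5738
Ivyshore Parish, 1 Nov – 31 Dec 2024: 61 days → €100,000 × 3.1% × 61/366 = €516.6667
Total = €3,373.9071

€3,373.91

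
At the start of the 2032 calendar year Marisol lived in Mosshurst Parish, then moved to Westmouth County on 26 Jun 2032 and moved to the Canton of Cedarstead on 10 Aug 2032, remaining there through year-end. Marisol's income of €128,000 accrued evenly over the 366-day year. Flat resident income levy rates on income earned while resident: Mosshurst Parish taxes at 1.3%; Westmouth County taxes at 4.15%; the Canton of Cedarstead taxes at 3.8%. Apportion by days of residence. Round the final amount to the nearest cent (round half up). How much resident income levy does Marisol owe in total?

€3,371.54

Mosshurst Parish, 1 Jan – 25 Jun 2032: 177 days → €128,000 × 1.3% × 177/366 = €804.7213
Westmouth County, 26 Jun – 9 Aug 2032: 45 days → €128,000 × 4.15% × 45/366 = €653.1148
The Canton of Cedarstead, 10 Aug – 31 Dec 2032: 144 days → €128,000 × 3.8% × 144/366 = €1,913.7049
Total = €3,371.5410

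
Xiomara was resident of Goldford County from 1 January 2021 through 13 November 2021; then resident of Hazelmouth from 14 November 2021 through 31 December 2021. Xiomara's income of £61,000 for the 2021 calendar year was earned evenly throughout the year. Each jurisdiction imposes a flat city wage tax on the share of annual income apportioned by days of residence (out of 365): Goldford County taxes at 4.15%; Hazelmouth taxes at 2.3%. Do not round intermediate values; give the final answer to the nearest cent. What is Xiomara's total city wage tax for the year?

Goldford County, 1 January – 13 November 2021: 317 days → £61,000 × 4.15% × 317/365 = £2,198.5904
Hazelmouth, 14 November – 31 December 2021: 48 days → £61,000 × 2.3% × 48/365 = £184.5041
Total = £2,383.0945

£2,383.09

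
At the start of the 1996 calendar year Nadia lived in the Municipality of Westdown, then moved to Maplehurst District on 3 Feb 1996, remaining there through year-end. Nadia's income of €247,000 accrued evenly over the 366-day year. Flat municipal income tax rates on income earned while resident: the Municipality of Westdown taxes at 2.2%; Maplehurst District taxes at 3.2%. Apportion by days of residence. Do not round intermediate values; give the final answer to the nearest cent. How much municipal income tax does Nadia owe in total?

The Municipality of Westdown, 1 Jan – 2 Feb 1996: 33 days → €247,000 × 2.2% × 33/366 = €489.9508
Maplehurst District, 3 Feb – 31 Dec 1996: 333 days → €247,000 × 3.2% × 333/366 = €7,191.3443
Total = €7,681.2951

€7,681.30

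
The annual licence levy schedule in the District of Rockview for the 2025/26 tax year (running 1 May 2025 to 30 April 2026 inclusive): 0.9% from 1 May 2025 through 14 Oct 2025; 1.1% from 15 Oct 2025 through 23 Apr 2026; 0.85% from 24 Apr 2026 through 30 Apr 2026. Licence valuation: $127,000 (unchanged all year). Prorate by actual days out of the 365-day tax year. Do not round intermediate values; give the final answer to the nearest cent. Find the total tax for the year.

$1,274.70

1 May – 14 Oct 2025: 167 days at 0.9% → $127,000 × 0.9% × 167/365 = $522.9616
15 Oct 2025 – 23 Apr 2026: 191 days at 1.1% → $127,000 × 1.1% × 191/365 = $731.0329
24 Apr – 30 Apr 2026: 7 days at 0.85% → $127,000 × 0.85% × 7/365 = $20.7027
Total = $1,274.6973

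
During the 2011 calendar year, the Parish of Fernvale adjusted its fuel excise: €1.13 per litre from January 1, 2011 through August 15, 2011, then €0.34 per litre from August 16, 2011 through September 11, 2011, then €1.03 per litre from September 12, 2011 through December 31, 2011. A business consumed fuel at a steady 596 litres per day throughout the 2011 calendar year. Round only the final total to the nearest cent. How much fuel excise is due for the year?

January 1 – August 15, 2011: 227 days × 596 litres/day = 135,292 litres at €1.13/litre → €152,879.96
August 16 – September 11, 2011: 27 days × 596 litres/day = 16,092 litres at €0.34/litre → €5,471.28
September 12 – December 31, 2011: 111 days × 596 litres/day = 66,156 litres at €1.03/litre → €68,140.68

€226,491.92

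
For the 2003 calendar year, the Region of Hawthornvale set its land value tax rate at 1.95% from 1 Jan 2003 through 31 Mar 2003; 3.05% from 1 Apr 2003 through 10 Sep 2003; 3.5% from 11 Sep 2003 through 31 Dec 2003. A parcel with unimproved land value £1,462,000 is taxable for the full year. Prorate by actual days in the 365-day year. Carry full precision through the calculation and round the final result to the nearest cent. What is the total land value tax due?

£42,644.34

1 Jan – 31 Mar 2003: 90 days at 1.95% → £1,462,000 × 1.95% × 90/365 = £7,029.6164
1 Apr – 10 Sep 2003: 163 days at 3.05% → £1,462,000 × 3.05% × 163/365 = £19,913.2411
11 Sep – 31 Dec 2003: 112 days at 3.5% → £1,462,000 × 3.5% × 112/365 = £15,701.4795
Total = £42,644.3370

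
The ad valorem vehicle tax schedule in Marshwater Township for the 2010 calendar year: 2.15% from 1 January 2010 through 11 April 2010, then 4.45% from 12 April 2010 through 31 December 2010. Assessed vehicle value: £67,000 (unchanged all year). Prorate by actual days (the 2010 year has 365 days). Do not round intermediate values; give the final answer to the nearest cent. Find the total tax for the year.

1 January – 11 April 2010: 101 days at 2.15% → £67,000 × 2.15% × 101/365 = £398.6041
12 April – 31 December 2010: 264 days at 4.45% → £67,000 × 4.45% × 264/365 = £2,156.4822
Total = £2,555.0863

£2,555.09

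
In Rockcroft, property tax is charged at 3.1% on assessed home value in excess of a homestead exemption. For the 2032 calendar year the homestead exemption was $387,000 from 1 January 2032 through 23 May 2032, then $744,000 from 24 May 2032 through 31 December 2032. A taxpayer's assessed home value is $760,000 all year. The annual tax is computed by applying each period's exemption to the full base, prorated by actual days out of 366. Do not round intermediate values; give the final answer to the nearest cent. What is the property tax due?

$4,850.23

1 January – 23 May 2032: 144 days, exemption $387,000 → ($760,000 − $387,000) × 3.1% × 144/366 = $4,549.3770
24 May – 31 December 2032: 222 days, exemption $744,000 → ($760,000 − $744,000) × 3.1% × 222/366 = $300.8525
Total = $4,850.2295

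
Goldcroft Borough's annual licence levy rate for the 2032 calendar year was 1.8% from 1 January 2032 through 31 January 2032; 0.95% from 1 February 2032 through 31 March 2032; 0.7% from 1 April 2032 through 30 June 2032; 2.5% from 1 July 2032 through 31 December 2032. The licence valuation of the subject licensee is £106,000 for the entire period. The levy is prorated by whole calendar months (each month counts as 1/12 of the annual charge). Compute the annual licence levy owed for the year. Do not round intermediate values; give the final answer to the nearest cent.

1 January – 31 January 2032: 1 month at 1.8% → £106,000 × 1.8% × 1/12 = £159.0000
1 February – 31 March 2032: 2 months at 0.95% → £106,000 × 0.95% × 2/12 = £167.8333
1 April – 30 June 2032: 3 months at 0.7% → £106,000 × 0.7% × 3/12 = £185.5000
1 July – 31 December 2032: 6 months at 2.5% → £106,000 × 2.5% × 6/12 = £1,325.0000
Total = £1,837.3333

£1,837.33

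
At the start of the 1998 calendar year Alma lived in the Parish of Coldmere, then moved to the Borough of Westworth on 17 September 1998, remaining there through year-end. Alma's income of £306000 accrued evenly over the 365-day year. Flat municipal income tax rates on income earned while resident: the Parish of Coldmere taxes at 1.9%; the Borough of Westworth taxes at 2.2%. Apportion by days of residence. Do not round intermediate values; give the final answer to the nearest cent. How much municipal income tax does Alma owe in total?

The Parish of Coldmere, 1 January – 16 September 1998: 259 days → £306000 × 1.9% × 259/365 = £4125.5507
The Borough of Westworth, 17 September – 31 December 1998: 106 days → £306000 × 2.2% × 106/365 = £1955.0466
Total = £6080.5973

£6080.60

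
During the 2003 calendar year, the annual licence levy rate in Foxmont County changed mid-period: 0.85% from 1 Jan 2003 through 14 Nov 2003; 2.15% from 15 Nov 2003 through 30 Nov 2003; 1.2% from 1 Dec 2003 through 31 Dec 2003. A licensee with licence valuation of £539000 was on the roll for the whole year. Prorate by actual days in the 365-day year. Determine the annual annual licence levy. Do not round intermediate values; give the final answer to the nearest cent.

£5048.88

1 Jan – 14 Nov 2003: 318 days at 0.85% → £539000 × 0.85% × 318/365 = £3991.5534
15 Nov – 30 Nov 2003: 16 days at 2.15% → £539000 × 2.15% × 16/365 = £507.9890
1 Dec – 31 Dec 2003: 31 days at 1.2% → £539000 × 1.2% × 31/365 = £549.3370
Total = £5048.8795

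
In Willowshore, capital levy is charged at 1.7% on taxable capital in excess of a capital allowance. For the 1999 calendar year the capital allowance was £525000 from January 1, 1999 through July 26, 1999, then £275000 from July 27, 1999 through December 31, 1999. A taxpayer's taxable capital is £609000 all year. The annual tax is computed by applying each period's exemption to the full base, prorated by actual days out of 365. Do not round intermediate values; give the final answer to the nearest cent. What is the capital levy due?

£3267.73

January 1 – July 26, 1999: 207 days, exemption £525000 → (£609000 − £525000) × 1.7% × 207/365 = £809.8521
July 27 – December 31, 1999: 158 days, exemption £275000 → (£609000 − £275000) × 1.7% × 158/365 = £2457.8740
Total = £3267.7260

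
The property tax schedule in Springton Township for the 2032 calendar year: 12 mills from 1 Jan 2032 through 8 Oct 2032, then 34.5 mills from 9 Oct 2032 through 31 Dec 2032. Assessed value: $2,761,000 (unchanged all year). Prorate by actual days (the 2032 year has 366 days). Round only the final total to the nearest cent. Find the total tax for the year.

1 Jan – 8 Oct 2032: 282 days at 12 mills → $2,761,000 × 1.2% × 282/366 = $25,527.9344
9 Oct – 31 Dec 2032: 84 days at 34.5 mills → $2,761,000 × 3.45% × 84/366 = $21,861.6885
Total = $47,389.6230

$47,389.62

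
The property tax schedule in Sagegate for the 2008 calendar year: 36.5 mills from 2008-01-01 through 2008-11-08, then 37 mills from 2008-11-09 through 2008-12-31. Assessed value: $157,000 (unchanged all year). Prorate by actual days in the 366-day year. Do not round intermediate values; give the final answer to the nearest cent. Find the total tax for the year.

$5,741.87

2008-01-01 to 2008-11-08: 313 days at 36.5 mills → $157,000 × 3.65% × 313/366 = $4,900.6735
2008-11-09 to 2008-12-31: 53 days at 37 mills → $157,000 × 3.7% × 53/366 = $841.1940
Total = $5,741.8675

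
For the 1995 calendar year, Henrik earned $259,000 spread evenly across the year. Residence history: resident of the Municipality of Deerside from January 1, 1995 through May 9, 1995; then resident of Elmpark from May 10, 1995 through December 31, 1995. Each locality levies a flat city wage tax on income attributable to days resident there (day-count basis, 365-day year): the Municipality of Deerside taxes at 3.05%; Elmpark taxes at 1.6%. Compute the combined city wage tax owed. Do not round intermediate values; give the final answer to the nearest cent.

The Municipality of Deerside, January 1 – May 9, 1995: 129 days → $259,000 × 3.05% × 129/365 = $2,791.8781
Elmpark, May 10 – December 31, 1995: 236 days → $259,000 × 1.6% × 236/365 = $2,679.4082
Total = $5,471.2863

$5,471.29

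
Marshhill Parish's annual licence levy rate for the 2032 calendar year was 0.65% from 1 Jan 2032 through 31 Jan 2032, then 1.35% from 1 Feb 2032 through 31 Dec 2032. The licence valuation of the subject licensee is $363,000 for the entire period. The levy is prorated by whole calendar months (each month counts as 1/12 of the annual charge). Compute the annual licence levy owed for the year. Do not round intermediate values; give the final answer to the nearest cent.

1 Jan – 31 Jan 2032: 1 month at 0.65% → $363,000 × 0.65% × 1/12 = $196.6250
1 Feb – 31 Dec 2032: 11 months at 1.35% → $363,000 × 1.35% × 11/12 = $4,492.1250
Total = $4,688.7500

$4,688.75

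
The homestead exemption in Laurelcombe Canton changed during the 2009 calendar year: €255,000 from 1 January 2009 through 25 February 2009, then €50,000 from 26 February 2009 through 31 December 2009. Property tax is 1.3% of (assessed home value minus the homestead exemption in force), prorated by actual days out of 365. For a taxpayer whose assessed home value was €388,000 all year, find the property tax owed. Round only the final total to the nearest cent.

€3,985.12

1 January – 25 February 2009: 56 days, exemption €255,000 → (€388,000 − €255,000) × 1.3% × 56/365 = €265.2712
26 February – 31 December 2009: 309 days, exemption €50,000 → (€388,000 − €50,000) × 1.3% × 309/365 = €3,719.8521
Total = €3,985.1233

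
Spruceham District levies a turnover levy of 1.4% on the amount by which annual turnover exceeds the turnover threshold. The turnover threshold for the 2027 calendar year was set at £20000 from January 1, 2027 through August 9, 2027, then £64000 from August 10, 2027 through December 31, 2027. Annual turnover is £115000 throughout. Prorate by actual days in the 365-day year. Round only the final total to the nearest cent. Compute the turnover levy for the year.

£1086.98

January 1 – August 9, 2027: 221 days, exemption £20000 → (£115000 − £20000) × 1.4% × 221/365 = £805.2877
August 10 – December 31, 2027: 144 days, exemption £64000 → (£115000 − £64000) × 1.4% × 144/365 = £281.6877
Total = £1086.9753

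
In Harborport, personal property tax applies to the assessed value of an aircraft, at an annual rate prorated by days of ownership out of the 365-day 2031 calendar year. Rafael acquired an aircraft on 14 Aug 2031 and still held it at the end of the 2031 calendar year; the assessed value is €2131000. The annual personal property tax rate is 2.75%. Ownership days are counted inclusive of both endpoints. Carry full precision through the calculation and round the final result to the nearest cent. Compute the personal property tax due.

Days held (14 Aug – 31 Dec 2031): 140 out of 365
Tax = €2131000 × 2.75% × 140/365 = €22477.6712

€22477.67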